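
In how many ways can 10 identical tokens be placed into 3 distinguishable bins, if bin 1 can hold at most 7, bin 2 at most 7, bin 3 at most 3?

26

Ignoring the caps, the number of non-negative solutions to x_1+…+x_3 = 10 is C(12,2) = 66.
Subtract solutions that violate a single cap (substitute x_i' = x_i − (cap_i+1)): x_1 ≥ 8 gives C(4,2) = 6; x_2 ≥ 8 gives C(4,2) = 6; x_3 ≥ 4 gives C(8,2) = 28. Together 40.
No two caps can be exceeded simultaneously, so the pair terms are all 0.
By inclusion–exclusion the count is 66 − 40 + 0 = 26.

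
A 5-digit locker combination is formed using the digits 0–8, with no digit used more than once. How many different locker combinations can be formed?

15120

Choose and order 5 of the 9 symbols: the first digit has 9 options, the next 8, and so on down to 5.
That product is 9 × 8 × 7 × 6 × 5 = 15120.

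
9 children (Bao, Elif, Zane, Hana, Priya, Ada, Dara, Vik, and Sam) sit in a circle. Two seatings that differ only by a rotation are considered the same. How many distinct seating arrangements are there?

Fix one person's seat to break rotational symmetry; the remaining 8 people can be arranged in (8)! = 40320 ways.

40320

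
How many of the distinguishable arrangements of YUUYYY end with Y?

10

With the last slot taken by Y, it remains to arrange the other 5 letters (UUYYY).
Those 5 letters have U appearing twice and Y appearing 3 times, giving (5)!/(3!·2!) = 10.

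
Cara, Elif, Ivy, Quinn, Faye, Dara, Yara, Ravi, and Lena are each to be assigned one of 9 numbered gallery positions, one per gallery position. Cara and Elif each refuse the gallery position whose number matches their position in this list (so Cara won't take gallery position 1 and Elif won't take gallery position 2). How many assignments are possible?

287280

Let Aᵢ (for i ∈ {1, 2}) be the placements that put person i in their forbidden gallery position. Any j of these fix j positions, leaving (9−j)! ways to fill the rest, and there are C(2,j) ways to pick which j.
By inclusion–exclusion, the number of valid placements is Σ_{j=0}^{2} (−1)^j C(2,j)·(9−j)!.
Computing: 362880 − 80640 + 5040 = 287280.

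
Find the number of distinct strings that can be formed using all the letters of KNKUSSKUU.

5040

The 9 letters of KNKUSSKUU have repeats: K appearing 3 times, S appearing twice, and U appearing 3 times.
The number of distinct arrangements is 9!/(3!·3!·2!) = 362880/72 = 5040.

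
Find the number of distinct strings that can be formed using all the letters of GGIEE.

Letter multiplicities in GGIEE: E×2, G×2, I×1.
So there are 5! / (2!·2!) = 30 distinguishable arrangements.

30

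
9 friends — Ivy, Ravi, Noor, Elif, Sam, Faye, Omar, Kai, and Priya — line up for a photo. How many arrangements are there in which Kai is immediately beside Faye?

80640

Place the 7 others and the Kai-Faye pair as 8 objects in a line; the pair has 2 internal arrangements.
So the count is 2·(8)! = 80640.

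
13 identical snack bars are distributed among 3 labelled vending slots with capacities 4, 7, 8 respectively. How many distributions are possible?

25

Without the upper bounds there are C(15,2) = 105 ways to split 13 among 3 vending slots.
Subtract solutions that violate a single cap (substitute x_i' = x_i − (cap_i+1)): x_1 ≥ 5 gives C(10,2) = 45; x_2 ≥ 8 gives C(7,2) = 21; x_3 ≥ 9 gives C(6,2) = 15. Together 81.
Add back pairs where two caps are both exceeded: 1 + 0 + 0 = 1.
By inclusion–exclusion the count is 105 − 81 + 1 = 25.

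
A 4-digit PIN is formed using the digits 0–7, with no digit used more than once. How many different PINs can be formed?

1680

Choose and order 4 of the 8 symbols: the first digit has 8 options, the next 7, then 6, 5.
8 × 7 × 6 × 5 = 1680.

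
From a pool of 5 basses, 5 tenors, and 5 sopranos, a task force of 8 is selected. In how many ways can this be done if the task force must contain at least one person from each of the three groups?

Unrestricted: C(15,8) = 6435 ways to pick any 8 of the 15.
Selections missing a whole group: no basses → C(10,8) = 45; no tenors → C(10,8) = 45; no sopranos → C(10,8) = 45.
Add back selections omitting two groups (i.e. drawn from a single group): C(5,8) + C(5,8) + C(5,8) = 0.
By inclusion–exclusion: 6435 − 135 + 0 = 6300.

6300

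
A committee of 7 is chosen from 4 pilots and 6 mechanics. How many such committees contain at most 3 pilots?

100

Split by how many pilots are chosen (0 through 3).
Sum: C(4,0)·C(6,7) + C(4,1)·C(6,6) + C(4,2)·C(6,5) + C(4,3)·C(6,4) = 0 + 4 + 36 + 60 = 100.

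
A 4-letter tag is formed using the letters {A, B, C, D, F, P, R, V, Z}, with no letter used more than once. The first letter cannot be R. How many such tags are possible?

The first letter has 9−1 = 8 choices (anything except R).
The remaining 3 letters are filled from the other 8 symbols without repetition: 8 × 7 × 6 = 336.
Total: 8 × 336 = 2688.

2688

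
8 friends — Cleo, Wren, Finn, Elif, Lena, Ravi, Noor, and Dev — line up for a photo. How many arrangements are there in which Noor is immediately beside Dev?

Place the 6 others and the Noor-Dev pair as 7 objects in a line; the pair has 2 internal arrangements.
That gives 2 × 7! = 2 × 5040 = 10080.

10080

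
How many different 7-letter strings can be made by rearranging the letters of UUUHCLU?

210

Letter multiplicities in UUUHCLU: C×1, H×1, L×1, U×4.
The number of distinct arrangements is 7!/(4!) = 5040/24 = 210.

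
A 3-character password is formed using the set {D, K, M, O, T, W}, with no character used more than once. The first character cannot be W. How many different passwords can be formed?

The first character has 6−1 = 5 choices (anything except W).
The remaining 2 characters are filled from the other 5 symbols without repetition: 5 × 4 = 20.
Total: 5 × 20 = 100.

100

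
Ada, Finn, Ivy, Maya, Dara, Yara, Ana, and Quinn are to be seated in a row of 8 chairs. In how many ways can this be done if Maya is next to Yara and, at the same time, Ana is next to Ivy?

Treat {Maya,Yara} as one block (2 orders) and {Ana,Ivy} as another (2 orders).
That leaves 6 units to arrange: 2 × 2 × 6! = 4 × 720 = 2880.

2880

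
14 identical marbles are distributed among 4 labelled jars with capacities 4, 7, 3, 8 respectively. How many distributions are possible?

109

Without the upper bounds there are C(17,3) = 680 ways to split 14 among 4 jars.
Subtract solutions that violate a single cap (substitute x_i' = x_i − (cap_i+1)): x_1 ≥ 5 gives C(12,3) = 220; x_2 ≥ 8 gives C(9,3) = 84; x_3 ≥ 4 gives C(13,3) = 286; x_4 ≥ 9 gives C(8,3) = 56. Together 646.
Add back pairs where two caps are both exceeded: 4 + 56 + 1 + 10 + 0 + 4 = 75.
By inclusion–exclusion the count is 680 − 646 + 75 = 109.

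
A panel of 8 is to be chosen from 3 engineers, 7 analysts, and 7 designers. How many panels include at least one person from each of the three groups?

21217

Unrestricted: C(17,8) = 24310 ways to pick any 8 of the 17.
Subtract selections that omit an entire group: no engineers → C(14,8) = 3003; no analysts → C(10,8) = 45; no designers → C(10,8) = 45.
Add back selections omitting two groups (i.e. drawn from a single group): C(3,8) + C(7,8) + C(7,8) = 0.
By inclusion–exclusion: 24310 − 3093 + 0 = 21217.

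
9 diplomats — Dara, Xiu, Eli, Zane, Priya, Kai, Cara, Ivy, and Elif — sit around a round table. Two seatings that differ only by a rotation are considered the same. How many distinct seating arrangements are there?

40320

Seat Dara anywhere (absorbing the rotational symmetry), then permute the other 8: (8)! = 40320.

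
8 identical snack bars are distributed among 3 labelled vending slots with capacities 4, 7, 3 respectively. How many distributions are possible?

19

Ignoring the caps, the number of non-negative solutions to x_1+…+x_3 = 8 is C(10,2) = 45.
Subtract solutions that violate a single cap (substitute x_i' = x_i − (cap_i+1)): x_1 ≥ 5 gives C(5,2) = 10; x_2 ≥ 8 gives C(2,2) = 1; x_3 ≥ 4 gives C(6,2) = 15. Together 26.
No two caps can be exceeded simultaneously, so the pair terms are all 0.
By inclusion–exclusion the count is 45 − 26 + 0 = 19.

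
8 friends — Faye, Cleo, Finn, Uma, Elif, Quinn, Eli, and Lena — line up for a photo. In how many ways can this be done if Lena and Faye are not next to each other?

30240

There are 8! = 40320 arrangements in all. If Lena and Faye are adjacent, merging them into one block gives 2·(7)! = 10080 arrangements.
Complementary counting: 40320 − 10080 = 30240.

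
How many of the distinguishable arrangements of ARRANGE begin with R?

Fix R in the first position and arrange the remaining 6 letters.
Those 6 letters have A appearing twice, giving (6)!/(2!) = 360.

360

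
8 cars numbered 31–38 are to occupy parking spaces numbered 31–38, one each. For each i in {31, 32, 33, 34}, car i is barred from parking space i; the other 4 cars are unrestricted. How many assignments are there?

24024

Let Aᵢ (for 31 ≤ i ≤ 34) be the placements that put car i in its forbidden parking space. Any j of these fix j positions, leaving (8−j)! ways to fill the rest, and there are C(4,j) ways to pick which j.
By inclusion–exclusion, the number of valid placements is Σ_{j=0}^{4} (−1)^j C(4,j)·(8−j)!.
Computing: 40320 − 20160 + 4320 − 480 + 24 = 24024.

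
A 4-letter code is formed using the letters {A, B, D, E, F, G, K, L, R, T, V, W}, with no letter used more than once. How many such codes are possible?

This is a permutation of 4 out of 12: P(12,4) = 12!/8!.
12 × 11 × 10 × 9 = 11880.

11880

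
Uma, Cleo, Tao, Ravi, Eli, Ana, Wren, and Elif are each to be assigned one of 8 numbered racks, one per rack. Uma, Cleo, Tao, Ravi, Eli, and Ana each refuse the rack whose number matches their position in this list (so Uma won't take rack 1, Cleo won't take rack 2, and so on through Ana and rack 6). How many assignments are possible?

18806

Let Aᵢ (for 1 ≤ i ≤ 6) be the placements that put person i in their forbidden rack. Any j of these fix j positions, leaving (8−j)! ways to fill the rest, and there are C(6,j) ways to pick which j.
By inclusion–exclusion, the number of valid placements is Σ_{j=0}^{6} (−1)^j C(6,j)·(8−j)!.
Computing: 40320 − 30240 + 10800 − 2400 + 360 − 36 + 2 = 18806.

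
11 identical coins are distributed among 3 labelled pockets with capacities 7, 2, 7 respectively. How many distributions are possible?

Without the upper bounds there are C(13,2) = 78 ways to split 11 among 3 pockets.
Subtract solutions that violate a single cap (substitute x_i' = x_i − (cap_i+1)): x_1 ≥ 8 gives C(5,2) = 10; x_2 ≥ 3 gives C(10,2) = 45; x_3 ≥ 8 gives C(5,2) = 10. Together 65.
Add back pairs where two caps are both exceeded: 1 + 0 + 1 = 2.
By inclusion–exclusion the count is 78 − 65 + 2 = 15.

15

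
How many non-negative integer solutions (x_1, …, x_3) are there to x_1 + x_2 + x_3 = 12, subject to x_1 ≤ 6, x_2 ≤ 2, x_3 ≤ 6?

6

By stars and bars, unrestricted non-negative solutions to x_1+…+x_3 = 12 number C(12+2,2) = 91.
Subtract solutions that violate a single cap (substitute x_i' = x_i − (cap_i+1)): x_1 ≥ 7 gives C(7,2) = 21; x_2 ≥ 3 gives C(11,2) = 55; x_3 ≥ 7 gives C(7,2) = 21. Together 97.
Add back pairs where two caps are both exceeded: 6 + 0 + 6 = 12.
By inclusion–exclusion the count is 91 − 97 + 12 = 6.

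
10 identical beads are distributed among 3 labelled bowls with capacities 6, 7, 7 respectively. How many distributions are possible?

44

Ignoring the caps, the number of non-negative solutions to x_1+…+x_3 = 10 is C(12,2) = 66.
Subtract solutions that violate a single cap (substitute x_i' = x_i − (cap_i+1)): x_1 ≥ 7 gives C(5,2) = 10; x_2 ≥ 8 gives C(4,2) = 6; x_3 ≥ 8 gives C(4,2) = 6. Together 22.
No two caps can be exceeded simultaneously, so the pair terms are all 0.
By inclusion–exclusion the count is 66 − 22 + 0 = 44.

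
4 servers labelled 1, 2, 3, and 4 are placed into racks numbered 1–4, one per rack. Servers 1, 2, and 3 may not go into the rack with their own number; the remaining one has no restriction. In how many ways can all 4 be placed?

11

Let Aᵢ (for i ∈ {1, 2, 3}) be the placements that put server i in its forbidden rack. Any j of these fix j positions, leaving (4−j)! ways to fill the rest, and there are C(3,j) ways to pick which j.
By inclusion–exclusion, the number of valid placements is Σ_{j=0}^{3} (−1)^j C(3,j)·(4−j)!.
Computing: 24 − 18 + 6 − 1 = 11.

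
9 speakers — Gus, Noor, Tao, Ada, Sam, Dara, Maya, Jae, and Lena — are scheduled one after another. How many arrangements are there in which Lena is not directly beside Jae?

282240

There are 9! = 362880 arrangements in all. If Lena and Jae are adjacent, merging them into one block gives 2·(8)! = 80640 arrangements.
Complementary counting: 362880 − 80640 = 282240.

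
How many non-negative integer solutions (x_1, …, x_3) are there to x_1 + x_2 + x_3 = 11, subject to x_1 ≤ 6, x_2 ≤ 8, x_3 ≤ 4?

Without the upper bounds there are C(13,2) = 78 ways to split 11 among 3 variables.
Subtract solutions that violate a single cap (substitute x_i' = x_i − (cap_i+1)): x_1 ≥ 7 gives C(6,2) = 15; x_2 ≥ 9 gives C(4,2) = 6; x_3 ≥ 5 gives C(8,2) = 28. Together 49.
No two caps can be exceeded simultaneously, so the pair terms are all 0.
By inclusion–exclusion the count is 78 − 49 + 0 = 29.

29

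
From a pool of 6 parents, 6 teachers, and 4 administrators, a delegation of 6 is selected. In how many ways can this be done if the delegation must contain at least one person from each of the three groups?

With no constraint there are C(16,6) = 8008 possible selections.
Subtract selections that omit an entire group: no parents → C(10,6) = 210; no teachers → C(10,6) = 210; no administrators → C(12,6) = 924.
Add back selections omitting two groups (i.e. drawn from a single group): C(6,6) + C(6,6) + C(4,6) = 2.
By inclusion–exclusion: 8008 − 1344 + 2 = 6666.

6666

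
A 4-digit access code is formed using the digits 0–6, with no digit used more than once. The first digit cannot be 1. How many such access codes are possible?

The first digit has 7−1 = 6 choices (anything except 1).
The remaining 3 digits are filled from the other 6 symbols without repetition: 6 × 5 × 4 = 120.
Total: 6 × 120 = 720.

720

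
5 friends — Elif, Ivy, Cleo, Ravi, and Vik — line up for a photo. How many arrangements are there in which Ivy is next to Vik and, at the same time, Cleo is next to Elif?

Treat {Ivy,Vik} as one block (2 orders) and {Cleo,Elif} as another (2 orders).
That leaves 3 units to arrange: 2 × 2 × 3! = 4 × 6 = 24.

24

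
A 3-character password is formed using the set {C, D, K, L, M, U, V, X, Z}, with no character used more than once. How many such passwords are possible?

This is a permutation of 3 out of 9: P(9,3) = 9!/6!.
9 × 8 × 7 = 504.

504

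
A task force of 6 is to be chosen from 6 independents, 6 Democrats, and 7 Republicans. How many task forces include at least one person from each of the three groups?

Total 6-person selections from all 19: C(19,6) = 27132.
Selections missing a whole group: no independents → C(13,6) = 1716; no Democrats → C(13,6) = 1716; no Republicans → C(12,6) = 924.
Add back selections omitting two groups (i.e. drawn from a single group): C(6,6) + C(6,6) + C(7,6) = 9.
By inclusion–exclusion: 27132 − 4356 + 9 = 22785.

22785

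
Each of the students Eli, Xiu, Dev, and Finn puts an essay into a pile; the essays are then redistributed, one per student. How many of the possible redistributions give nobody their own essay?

9

Let Aᵢ be the assignments in which student i gets their own essay. We want the size of the complement of A₁∪…∪A_4.
By inclusion–exclusion this is Σ_{j=0}^{4} (−1)^j C(4,j)·(4−j)!.
Computing: 24 − 24 + 12 − 4 + 1 = 9.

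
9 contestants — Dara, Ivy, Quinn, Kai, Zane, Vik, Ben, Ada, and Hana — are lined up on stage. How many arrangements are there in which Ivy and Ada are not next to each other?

282240

There are 9! = 362880 arrangements in all. If Ivy and Ada are adjacent, merging them into one block gives 2·(8)! = 80640 arrangements.
So 362880 − 80640 = 282240 arrangements keep them apart.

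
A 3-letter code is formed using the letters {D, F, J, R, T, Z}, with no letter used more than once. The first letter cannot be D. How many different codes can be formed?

100

The first letter has 6−1 = 5 choices (anything except D).
The remaining 2 letters are filled from the other 5 symbols without repetition: 5 × 4 = 20.
Total: 5 × 20 = 100.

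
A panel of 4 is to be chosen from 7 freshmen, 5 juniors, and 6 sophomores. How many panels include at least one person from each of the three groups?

1575

Unrestricted: C(18,4) = 3060 ways to pick any 4 of the 18.
Selections missing a whole group: no freshmen → C(11,4) = 330; no juniors → C(13,4) = 715; no sophomores → C(12,4) = 495.
Add back selections omitting two groups (i.e. drawn from a single group): C(7,4) + C(5,4) + C(6,4) = 55.
By inclusion–exclusion: 3060 − 1540 + 55 = 1575.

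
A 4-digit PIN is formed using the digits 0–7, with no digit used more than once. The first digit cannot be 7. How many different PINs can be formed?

1470

The first digit has 8−1 = 7 choices (anything except 7).
The remaining 3 digits are filled from the other 7 symbols without repetition: 7 × 6 × 5 = 210.
Total: 7 × 210 = 1470.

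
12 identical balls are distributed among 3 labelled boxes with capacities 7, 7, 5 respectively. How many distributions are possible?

33

By stars and bars, unrestricted non-negative solutions to x_1+…+x_3 = 12 number C(12+2,2) = 91.
Subtract solutions that violate a single cap (substitute x_i' = x_i − (cap_i+1)): x_1 ≥ 8 gives C(6,2) = 15; x_2 ≥ 8 gives C(6,2) = 15; x_3 ≥ 6 gives C(8,2) = 28. Together 58.
No two caps can be exceeded simultaneously, so the pair terms are all 0.
By inclusion–exclusion the count is 91 − 58 + 0 = 33.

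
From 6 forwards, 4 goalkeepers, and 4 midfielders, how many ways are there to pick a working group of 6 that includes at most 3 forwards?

Split by how many forwards are chosen (0 through 3).
Sum: C(6,0)·C(8,6) + C(6,1)·C(8,5) + C(6,2)·C(8,4) + C(6,3)·C(8,3) = 28 + 336 + 1050 + 1120 = 2534.

2534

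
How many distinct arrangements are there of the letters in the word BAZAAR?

120

BAZAAR has 6 letters with A appearing 3 times.
Dividing 6! = 720 by 3! = 6 for the repeated letters gives 120.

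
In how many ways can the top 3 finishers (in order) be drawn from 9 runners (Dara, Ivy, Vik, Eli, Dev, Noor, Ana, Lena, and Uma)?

This is an ordered selection of 3 from 9: P(9,3).
That gives 9 × 8 × 7 = 504.

504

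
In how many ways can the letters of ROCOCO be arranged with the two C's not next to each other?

Total arrangements of ROCOCO: 6!/(3!·2!) = 60.
If the two C's are adjacent, glue them into one block, leaving 5 items to arrange: (5)!/(3!) = 20 ways.
Subtracting, 60 − 20 = 40 arrangements keep the C's apart.

40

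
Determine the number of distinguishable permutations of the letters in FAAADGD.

Letter multiplicities in FAAADGD: A×3, D×2, F×1, G×1.
So there are 7! / (3!·2!) = 420 distinguishable arrangements.

420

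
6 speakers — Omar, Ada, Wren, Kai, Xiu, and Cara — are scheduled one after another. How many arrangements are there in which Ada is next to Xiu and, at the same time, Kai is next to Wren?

96

Treat {Ada,Xiu} as one block (2 orders) and {Kai,Wren} as another (2 orders).
That leaves 4 units to arrange: 2 × 2 × 4! = 4 × 24 = 96.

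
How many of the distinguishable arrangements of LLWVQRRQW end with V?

2520

Fix V in the last position and arrange the remaining 8 letters.
Those 8 letters have L appearing twice, Q appearing twice, R appearing twice, and W appearing twice, giving (8)!/(2!·2!·2!·2!) = 2520.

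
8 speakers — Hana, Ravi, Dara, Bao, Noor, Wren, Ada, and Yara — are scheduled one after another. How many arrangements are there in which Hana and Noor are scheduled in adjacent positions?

10080

Place the 6 others and the Hana-Noor pair as 7 objects in a line; the pair has 2 internal arrangements.
So the count is 2·(7)! = 10080.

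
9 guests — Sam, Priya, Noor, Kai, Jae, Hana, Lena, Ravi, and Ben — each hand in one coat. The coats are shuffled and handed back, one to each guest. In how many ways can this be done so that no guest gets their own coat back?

133496

This is the derangement count D_9: permutations of 9 items with no fixed point.
By inclusion–exclusion this is Σ_{j=0}^{9} (−1)^j C(9,j)·(9−j)!.
Computing: 362880 − 362880 + 181440 − 60480 + 15120 − 3024 + 504 − 72 + 9 − 1 = 133496.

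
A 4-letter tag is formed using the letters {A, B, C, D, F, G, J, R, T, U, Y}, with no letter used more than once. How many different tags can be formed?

This is a permutation of 4 out of 11: P(11,4) = 11!/7!.
That product is 11 × 10 × 9 × 8 = 7920.

7920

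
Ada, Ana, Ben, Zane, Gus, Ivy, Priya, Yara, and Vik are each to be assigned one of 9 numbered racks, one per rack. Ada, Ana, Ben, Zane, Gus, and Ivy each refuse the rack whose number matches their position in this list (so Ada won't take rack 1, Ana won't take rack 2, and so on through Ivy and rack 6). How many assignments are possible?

Let Aᵢ (for 1 ≤ i ≤ 6) be the placements that put person i in their forbidden rack. Any j of these fix j positions, leaving (9−j)! ways to fill the rest, and there are C(6,j) ways to pick which j.
By inclusion–exclusion, the number of valid placements is Σ_{j=0}^{6} (−1)^j C(6,j)·(9−j)!.
Computing: 362880 − 241920 + 75600 − 14400 + 1800 − 144 + 6 = 183822.

183822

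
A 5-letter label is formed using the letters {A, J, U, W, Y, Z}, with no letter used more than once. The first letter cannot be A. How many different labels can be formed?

600

The first letter has 6−1 = 5 choices (anything except A).
The remaining 4 letters are filled from the other 5 symbols without repetition: 5 × 4 × 3 × 2 = 120.
Total: 5 × 120 = 600.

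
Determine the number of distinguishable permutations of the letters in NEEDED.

NEEDED has 6 letters with D appearing twice and E appearing 3 times.
So there are 6! / (3!·2!) = 60 distinguishable arrangements.

60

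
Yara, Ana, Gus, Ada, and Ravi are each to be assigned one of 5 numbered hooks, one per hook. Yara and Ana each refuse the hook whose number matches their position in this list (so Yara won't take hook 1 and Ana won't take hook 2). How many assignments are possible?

78

Let Aᵢ (for i ∈ {1, 2}) be the placements that put person i in their forbidden hook. Any j of these fix j positions, leaving (5−j)! ways to fill the rest, and there are C(2,j) ways to pick which j.
By inclusion–exclusion, the number of valid placements is Σ_{j=0}^{2} (−1)^j C(2,j)·(5−j)!.
Computing: 120 − 48 + 6 = 78.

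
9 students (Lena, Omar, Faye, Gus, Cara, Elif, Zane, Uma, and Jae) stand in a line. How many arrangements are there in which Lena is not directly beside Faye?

Of the 9! = 362880 arrangements, those with Lena and Faye adjacent number 2 × 8! = 80640 (treat the pair as a block with 2 internal orders).
Complementary counting: 362880 − 80640 = 282240.

282240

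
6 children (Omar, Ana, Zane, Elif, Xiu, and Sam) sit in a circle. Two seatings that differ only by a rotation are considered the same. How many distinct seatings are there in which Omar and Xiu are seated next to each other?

48

Treat {Omar, Xiu} as one unit (2 internal orders) and seat the resulting 5 units around the table: (4)! circular arrangements.
So 2 × (4)! = 2 × 24 = 48.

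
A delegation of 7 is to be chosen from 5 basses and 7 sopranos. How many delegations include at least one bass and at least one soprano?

With no constraint there are C(12,7) = 792 possible selections.
Selections missing a whole group: no basses → C(7,7) = 1; no sopranos → C(5,7) = 0.
Both groups omitted at once is impossible, so 792 − 1 = 791.

791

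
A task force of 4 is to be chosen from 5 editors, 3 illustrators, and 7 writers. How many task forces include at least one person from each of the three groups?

630

Unrestricted: C(15,4) = 1365 ways to pick any 4 of the 15.
Subtract selections that omit an entire group: no editors → C(10,4) = 210; no illustrators → C(12,4) = 495; no writers → C(8,4) = 70.
Add back selections omitting two groups (i.e. drawn from a single group): C(5,4) + C(3,4) + C(7,4) = 40.
By inclusion–exclusion: 1365 − 775 + 40 = 630.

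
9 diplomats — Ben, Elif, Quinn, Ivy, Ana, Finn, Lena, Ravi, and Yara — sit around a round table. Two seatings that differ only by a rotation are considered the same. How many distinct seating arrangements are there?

40320

Seat Ben anywhere (absorbing the rotational symmetry), then permute the other 8: (8)! = 40320.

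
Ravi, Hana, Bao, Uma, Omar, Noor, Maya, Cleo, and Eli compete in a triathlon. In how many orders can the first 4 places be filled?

3024

This is an ordered selection of 4 from 9: P(9,4).
That gives 9 × 8 × 7 × 6 = 3024.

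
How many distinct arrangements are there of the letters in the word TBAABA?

The 6 letters of TBAABA have repeats: A appearing 3 times and B appearing twice.
So there are 6! / (3!·2!) = 60 distinguishable arrangements.

60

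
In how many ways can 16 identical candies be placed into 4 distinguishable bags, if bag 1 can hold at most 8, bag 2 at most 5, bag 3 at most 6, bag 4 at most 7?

Ignoring the caps, the number of non-negative solutions to x_1+…+x_4 = 16 is C(19,3) = 969.
Subtract solutions that violate a single cap (substitute x_i' = x_i − (cap_i+1)): x_1 ≥ 9 gives C(10,3) = 120; x_2 ≥ 6 gives C(13,3) = 286; x_3 ≥ 7 gives C(12,3) = 220; x_4 ≥ 8 gives C(11,3) = 165. Together 791.
Add back pairs where two caps are both exceeded: 4 + 1 + 0 + 20 + 10 + 4 = 39.
By inclusion–exclusion the count is 969 − 791 + 39 = 217.

217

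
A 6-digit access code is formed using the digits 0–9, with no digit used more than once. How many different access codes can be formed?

This is a permutation of 6 out of 10: P(10,6) = 10!/4!.
10 × 9 × 8 × 7 × 6 × 5 = 151200.

151200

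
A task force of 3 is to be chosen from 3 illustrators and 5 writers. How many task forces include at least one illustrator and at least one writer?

45

Unrestricted: C(8,3) = 56 ways to pick any 3 of the 8.
Selections missing a whole group: no illustrators → C(5,3) = 10; no writers → C(3,3) = 1.
Both groups omitted at once is impossible, so 56 − 11 = 45.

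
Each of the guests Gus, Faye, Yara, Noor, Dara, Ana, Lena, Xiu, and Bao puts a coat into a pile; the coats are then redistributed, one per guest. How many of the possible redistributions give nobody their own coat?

133496

Let Aᵢ be the assignments in which guest i gets their own coat. We want the size of the complement of A₁∪…∪A_9.
By inclusion–exclusion this is Σ_{j=0}^{9} (−1)^j C(9,j)·(9−j)!.
Computing: 362880 − 362880 + 181440 − 60480 + 15120 − 3024 + 504 − 72 + 9 − 1 = 133496.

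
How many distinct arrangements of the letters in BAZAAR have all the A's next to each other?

24

Treat the 3 copies of A as a single block. The multiset to arrange is then {AAA, B, R, Z}, 4 items in all.
All 4 items are distinct, so there are (4)! = 24 arrangements.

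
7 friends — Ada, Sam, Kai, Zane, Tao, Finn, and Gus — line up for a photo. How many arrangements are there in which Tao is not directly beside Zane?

There are 7! = 5040 arrangements in all. If Tao and Zane are adjacent, merging them into one block gives 2·(6)! = 1440 arrangements.
Complementary counting: 5040 − 1440 = 3600.

3600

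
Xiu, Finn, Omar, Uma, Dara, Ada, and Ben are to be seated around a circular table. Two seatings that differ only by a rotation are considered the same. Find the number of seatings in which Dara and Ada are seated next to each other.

Glue Dara and Ada into a block (2 internal orders). Seating 6 units around a circle gives (5)! arrangements.
So 2 × (5)! = 2 × 120 = 240.

240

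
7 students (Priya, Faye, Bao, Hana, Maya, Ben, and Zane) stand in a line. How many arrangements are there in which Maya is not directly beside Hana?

3600

Of the 7! = 5040 arrangements, those with Maya and Hana adjacent number 2 × 6! = 1440 (treat the pair as a block with 2 internal orders).
Complementary counting: 5040 − 1440 = 3600.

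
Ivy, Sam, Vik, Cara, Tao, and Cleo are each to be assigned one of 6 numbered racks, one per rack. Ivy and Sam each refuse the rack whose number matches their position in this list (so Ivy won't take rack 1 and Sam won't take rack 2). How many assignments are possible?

Let Aᵢ (for i ∈ {1, 2}) be the placements that put person i in their forbidden rack. Any j of these fix j positions, leaving (6−j)! ways to fill the rest, and there are C(2,j) ways to pick which j.
By inclusion–exclusion, the number of valid placements is Σ_{j=0}^{2} (−1)^j C(2,j)·(6−j)!.
Computing: 720 − 240 + 24 = 504.

504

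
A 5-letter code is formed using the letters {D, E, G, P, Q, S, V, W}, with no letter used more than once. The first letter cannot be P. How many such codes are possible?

The first letter has 8−1 = 7 choices (anything except P).
The remaining 4 letters are filled from the other 7 symbols without repetition: 7 × 6 × 5 × 4 = 840.
Total: 7 × 840 = 5880.

5880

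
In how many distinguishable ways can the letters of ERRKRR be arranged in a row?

30

The 6 letters of ERRKRR have repeats: R appearing 4 times.
Dividing 6! = 720 by 4! = 24 for the repeated letters gives 30.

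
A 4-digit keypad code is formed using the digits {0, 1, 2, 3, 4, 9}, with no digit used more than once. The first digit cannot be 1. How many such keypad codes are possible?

The first digit has 6−1 = 5 choices (anything except 1).
The remaining 3 digits are filled from the other 5 symbols without repetition: 5 × 4 × 3 = 60.
Total: 5 × 60 = 300.

300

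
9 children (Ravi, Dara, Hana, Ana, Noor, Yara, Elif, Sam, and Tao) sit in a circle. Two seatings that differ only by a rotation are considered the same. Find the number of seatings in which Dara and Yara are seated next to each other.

10080

Glue Dara and Yara into a block (2 internal orders). Seating 8 units around a circle gives (7)! arrangements.
So 2 × (7)! = 2 × 5040 = 10080.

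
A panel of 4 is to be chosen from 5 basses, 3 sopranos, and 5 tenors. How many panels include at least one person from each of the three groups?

375

Unrestricted: C(13,4) = 715 ways to pick any 4 of the 13.
Selections missing a whole group: no basses → C(8,4) = 70; no sopranos → C(10,4) = 210; no tenors → C(8,4) = 70.
Add back selections omitting two groups (i.e. drawn from a single group): C(5,4) + C(3,4) + C(5,4) = 10.
By inclusion–exclusion: 715 − 350 + 10 = 375.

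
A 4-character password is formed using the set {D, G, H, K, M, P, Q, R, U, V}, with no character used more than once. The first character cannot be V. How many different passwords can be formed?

4536

The first character has 10−1 = 9 choices (anything except V).
The remaining 3 characters are filled from the other 9 symbols without repetition: 9 × 8 × 7 = 504.
Total: 9 × 504 = 4536.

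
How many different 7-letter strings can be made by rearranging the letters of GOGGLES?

Letter multiplicities in GOGGLES: E×1, G×3, L×1, O×1, S×1.
The number of distinct arrangements is 7!/(3!) = 5040/6 = 840.

840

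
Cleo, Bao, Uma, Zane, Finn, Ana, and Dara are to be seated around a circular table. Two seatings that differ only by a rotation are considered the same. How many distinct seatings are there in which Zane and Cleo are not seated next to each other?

All circular seatings of 7 people number (6)! = 720.
Seatings with Zane beside Cleo: treat them as a block with 2 internal orders, giving 2 × (5)! = 240.
Subtracting, 720 − 240 = 480.

480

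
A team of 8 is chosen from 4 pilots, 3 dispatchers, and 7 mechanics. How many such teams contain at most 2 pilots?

Split by how many pilots are chosen (0 through 2).
Sum: C(4,0)·C(10,8) + C(4,1)·C(10,7) + C(4,2)·C(10,6) = 45 + 480 + 1260 = 1785.

1785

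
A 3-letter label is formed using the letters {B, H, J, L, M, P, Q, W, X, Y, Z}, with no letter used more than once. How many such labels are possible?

990

Choose and order 3 of the 11 symbols: the first letter has 11 options, the next 10, then 9.
That product is 11 × 10 × 9 = 990.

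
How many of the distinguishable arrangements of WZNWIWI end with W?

Fix W in the last position and arrange the remaining 6 letters.
Those 6 letters have I appearing twice and W appearing twice, giving (6)!/(2!·2!) = 180.

180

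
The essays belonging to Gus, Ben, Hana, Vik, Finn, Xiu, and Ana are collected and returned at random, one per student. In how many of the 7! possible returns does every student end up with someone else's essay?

1854

This is the derangement count D_7: permutations of 7 items with no fixed point.
By inclusion–exclusion this is Σ_{j=0}^{7} (−1)^j C(7,j)·(7−j)!.
Computing: 5040 − 5040 + 2520 − 840 + 210 − 42 + 7 − 1 = 1854.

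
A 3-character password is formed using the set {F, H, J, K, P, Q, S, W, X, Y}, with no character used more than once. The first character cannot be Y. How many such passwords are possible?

648

The first character has 10−1 = 9 choices (anything except Y).
The remaining 2 characters are filled from the other 9 symbols without repetition: 9 × 8 = 72.
Total: 9 × 72 = 648.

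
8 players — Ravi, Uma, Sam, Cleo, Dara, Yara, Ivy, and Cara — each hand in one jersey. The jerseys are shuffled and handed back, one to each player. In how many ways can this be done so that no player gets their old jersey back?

14833

This is the derangement count D_8: permutations of 8 items with no fixed point.
By inclusion–exclusion this is Σ_{j=0}^{8} (−1)^j C(8,j)·(8−j)!.
Computing: 40320 − 40320 + 20160 − 6720 + 1680 − 336 + 56 − 8 + 1 = 14833.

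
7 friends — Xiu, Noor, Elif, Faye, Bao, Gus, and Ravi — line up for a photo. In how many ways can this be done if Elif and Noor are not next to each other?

3600

There are 7! = 5040 arrangements in all. If Elif and Noor are adjacent, merging them into one block gives 2·(6)! = 1440 arrangements.
Complementary counting: 5040 − 1440 = 3600.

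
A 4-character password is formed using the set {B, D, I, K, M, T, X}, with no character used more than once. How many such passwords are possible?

840

This is a permutation of 4 out of 7: P(7,4) = 7!/3!.
7 × 6 × 5 × 4 = 840.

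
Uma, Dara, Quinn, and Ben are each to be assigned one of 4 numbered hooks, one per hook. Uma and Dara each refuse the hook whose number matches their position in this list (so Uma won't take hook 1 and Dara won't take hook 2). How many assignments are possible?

14

Let Aᵢ (for i ∈ {1, 2}) be the placements that put person i in their forbidden hook. Any j of these fix j positions, leaving (4−j)! ways to fill the rest, and there are C(2,j) ways to pick which j.
By inclusion–exclusion, the number of valid placements is Σ_{j=0}^{2} (−1)^j C(2,j)·(4−j)!.
Computing: 24 − 12 + 2 = 14.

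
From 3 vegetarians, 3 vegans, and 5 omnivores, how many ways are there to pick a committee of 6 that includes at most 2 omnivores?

181

Split by how many omnivores are chosen (0 through 2).
Sum: C(5,0)·C(6,6) + C(5,1)·C(6,5) + C(5,2)·C(6,4) = 1 + 30 + 150 = 181.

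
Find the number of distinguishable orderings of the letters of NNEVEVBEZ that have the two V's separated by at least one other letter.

11760

There are 9!/(3!·2!·2!) = 15120 arrangements of NNEVEVBEZ in total.
If the two V's are adjacent, glue them into one block, leaving 8 items to arrange: (8)!/(3!·2!) = 3360 ways.
Subtracting, 15120 − 3360 = 11760 arrangements keep the V's apart.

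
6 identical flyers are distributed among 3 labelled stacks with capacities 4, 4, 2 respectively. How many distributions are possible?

12

Ignoring the caps, the number of non-negative solutions to x_1+…+x_3 = 6 is C(8,2) = 28.
Subtract solutions that violate a single cap (substitute x_i' = x_i − (cap_i+1)): x_1 ≥ 5 gives C(3,2) = 3; x_2 ≥ 5 gives C(3,2) = 3; x_3 ≥ 3 gives C(5,2) = 10. Together 16.
No two caps can be exceeded simultaneously, so the pair terms are all 0.
By inclusion–exclusion the count is 28 − 16 + 0 = 12.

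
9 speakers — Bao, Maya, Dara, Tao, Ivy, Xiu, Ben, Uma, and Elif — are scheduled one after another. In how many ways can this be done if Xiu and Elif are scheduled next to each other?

80640

Glue Xiu and Elif into one block (2 internal orders), leaving 8 units to arrange in a row.
That gives 2 × 8! = 2 × 40320 = 80640.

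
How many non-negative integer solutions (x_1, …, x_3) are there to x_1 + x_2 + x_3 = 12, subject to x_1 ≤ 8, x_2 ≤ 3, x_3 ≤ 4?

10

Without the upper bounds there are C(14,2) = 91 ways to split 12 among 3 variables.
Subtract solutions that violate a single cap (substitute x_i' = x_i − (cap_i+1)): x_1 ≥ 9 gives C(5,2) = 10; x_2 ≥ 4 gives C(10,2) = 45; x_3 ≥ 5 gives C(9,2) = 36. Together 91.
Add back pairs where two caps are both exceeded: 0 + 0 + 10 = 10.
By inclusion–exclusion the count is 91 − 91 + 10 = 10.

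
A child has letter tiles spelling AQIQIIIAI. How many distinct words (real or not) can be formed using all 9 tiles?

756

The 9 letters of AQIQIIIAI have repeats: A appearing twice, I appearing 5 times, and Q appearing twice.
The number of distinct arrangements is 9!/(5!·2!·2!) = 362880/480 = 756.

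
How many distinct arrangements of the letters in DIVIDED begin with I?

With the first slot taken by I, it remains to arrange the other 6 letters (DVIDED).
Those 6 letters have D appearing 3 times, giving (6)!/(3!) = 120.

120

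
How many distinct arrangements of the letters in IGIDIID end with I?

Fix I in the last position and arrange the remaining 6 letters.
Those 6 letters have D appearing twice and I appearing 3 times, giving (6)!/(3!·2!) = 60.

60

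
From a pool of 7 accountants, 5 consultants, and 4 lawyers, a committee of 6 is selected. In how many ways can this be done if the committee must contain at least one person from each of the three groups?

Total 6-person selections from all 16: C(16,6) = 8008.
Subtract selections that omit an entire group: no accountants → C(9,6) = 84; no consultants → C(11,6) = 462; no lawyers → C(12,6) = 924.
Add back selections omitting two groups (i.e. drawn from a single group): C(7,6) + C(5,6) + C(4,6) = 7.
By inclusion–exclusion: 8008 − 1470 + 7 = 6545.

6545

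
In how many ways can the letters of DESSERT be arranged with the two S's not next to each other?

There are 7!/(2!·2!) = 1260 arrangements of DESSERT in total.
Arrangements with the S's together: treat SS as one letter, giving (6)!/(2!) = 360.
Subtracting, 1260 − 360 = 900 arrangements keep the S's apart.

900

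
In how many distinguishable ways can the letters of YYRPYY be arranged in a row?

30

The 6 letters of YYRPYY have repeats: Y appearing 4 times.
The number of distinct arrangements is 6!/(4!) = 720/24 = 30.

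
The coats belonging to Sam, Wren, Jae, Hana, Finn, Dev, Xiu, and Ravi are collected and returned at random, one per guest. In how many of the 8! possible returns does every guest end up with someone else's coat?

Count assignments avoiding every fixed point. For any j of the 8 guests fixed to their own coat, the other 8−j can be arranged in (8−j)! ways.
By inclusion–exclusion this is Σ_{j=0}^{8} (−1)^j C(8,j)·(8−j)!.
Computing: 40320 − 40320 + 20160 − 6720 + 1680 − 336 + 56 − 8 + 1 = 14833.

14833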